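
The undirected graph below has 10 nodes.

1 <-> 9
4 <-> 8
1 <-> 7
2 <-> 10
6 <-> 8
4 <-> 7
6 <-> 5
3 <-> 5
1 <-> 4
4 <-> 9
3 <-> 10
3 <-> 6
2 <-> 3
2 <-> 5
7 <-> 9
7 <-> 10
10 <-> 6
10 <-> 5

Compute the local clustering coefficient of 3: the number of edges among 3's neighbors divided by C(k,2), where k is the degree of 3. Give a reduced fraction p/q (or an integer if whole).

3's neighbors: 2, 5, 6, and 10 (k = 4).
Possible neighbor pairs: C(4,2) = 6. Edges among them: 2–5, 2–10, 5–6, 5–10, 6–10 → e = 5.
Clustering(3) = 5/6.

5/6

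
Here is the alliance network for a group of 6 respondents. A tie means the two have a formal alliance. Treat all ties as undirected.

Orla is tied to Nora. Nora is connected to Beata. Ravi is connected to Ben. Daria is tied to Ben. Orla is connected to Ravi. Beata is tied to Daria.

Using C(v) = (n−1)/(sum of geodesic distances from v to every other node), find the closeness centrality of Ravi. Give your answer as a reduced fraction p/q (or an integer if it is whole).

Distances from Ravi: Beata:3, Ben:1, Daria:2, Nora:2, Orla:1. Sum = 9.
n = 6, so closeness = 5/9.

5/9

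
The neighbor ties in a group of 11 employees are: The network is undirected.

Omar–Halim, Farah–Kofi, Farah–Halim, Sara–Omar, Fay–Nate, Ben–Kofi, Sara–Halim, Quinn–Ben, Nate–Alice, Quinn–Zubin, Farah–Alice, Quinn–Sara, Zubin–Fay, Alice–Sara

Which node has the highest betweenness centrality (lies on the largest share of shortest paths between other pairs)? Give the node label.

Unnormalized betweenness of each node: Alice:11, Ben:41/12, Farah:47/6, Fay:31/12, Halim:41/12, Kofi:35/12, Nate:59/12, Omar:0, Quinn:157/12, Sara:85/6, Zubin:14/3.
Sara has the largest value, 85/6, making it the main broker — the node through which the most shortest paths run.

Sara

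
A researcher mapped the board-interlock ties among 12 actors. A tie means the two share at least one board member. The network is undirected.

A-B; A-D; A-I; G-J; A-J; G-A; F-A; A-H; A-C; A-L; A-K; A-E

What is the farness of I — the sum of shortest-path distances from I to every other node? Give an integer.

21

Distances from I: A:1, B:2, C:2, D:2, E:2, F:2, G:2, H:2, J:2, K:2, L:2.
Sum = 1 + 2 + 2 + 2 + 2 + 2 + 2 + 2 + 2 + 2 + 2 = 21.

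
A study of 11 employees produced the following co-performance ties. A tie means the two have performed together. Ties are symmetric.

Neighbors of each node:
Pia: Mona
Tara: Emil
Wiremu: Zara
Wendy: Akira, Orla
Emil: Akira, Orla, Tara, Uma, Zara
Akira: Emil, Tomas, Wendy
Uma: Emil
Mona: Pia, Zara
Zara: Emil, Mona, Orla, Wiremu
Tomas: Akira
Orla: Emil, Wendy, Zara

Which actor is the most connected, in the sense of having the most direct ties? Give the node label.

Degrees — Akira:3, Emil:5, Mona:2, Orla:3, Pia:1, Tara:1, Tomas:1, Uma:1, Wendy:2, Wiremu:1, Zara:4.
The maximum is 5, attained only by Emil.

Emil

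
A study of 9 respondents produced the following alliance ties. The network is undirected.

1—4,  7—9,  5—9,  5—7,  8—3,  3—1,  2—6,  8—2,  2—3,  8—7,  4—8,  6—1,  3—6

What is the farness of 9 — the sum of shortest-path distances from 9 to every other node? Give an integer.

21

Distances from 9: 1:4, 2:3, 3:3, 4:3, 5:1, 6:4, 7:1, 8:2.
Sum = 4 + 3 + 3 + 3 + 1 + 4 + 1 + 2 = 21.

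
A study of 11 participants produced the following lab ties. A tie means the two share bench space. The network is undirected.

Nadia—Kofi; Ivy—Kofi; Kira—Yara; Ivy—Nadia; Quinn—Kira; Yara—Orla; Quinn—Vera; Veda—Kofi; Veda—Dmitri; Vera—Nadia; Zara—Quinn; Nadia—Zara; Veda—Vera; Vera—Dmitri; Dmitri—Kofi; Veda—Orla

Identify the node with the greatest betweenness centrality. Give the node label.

Unnormalized betweenness of each node: Dmitri:47/60, Ivy:0, Kira:15/4, Kofi:20/3, Nadia:257/30, Orla:57/10, Quinn:299/30, Veda:337/30, Vera:671/60, Yara:49/20, Zara:27/10.
Veda has the largest value, 337/30, making it the main broker — the node through which the most shortest paths run.

Veda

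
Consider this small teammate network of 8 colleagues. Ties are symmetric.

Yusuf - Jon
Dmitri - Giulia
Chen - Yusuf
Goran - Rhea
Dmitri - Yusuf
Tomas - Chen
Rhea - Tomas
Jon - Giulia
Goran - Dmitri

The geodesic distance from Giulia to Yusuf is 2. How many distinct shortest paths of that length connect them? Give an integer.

The shortest distance is 2. The length-2 paths are: Giulia–Dmitri–Yusuf; Giulia–Jon–Yusuf.
That gives 2 distinct shortest paths.

2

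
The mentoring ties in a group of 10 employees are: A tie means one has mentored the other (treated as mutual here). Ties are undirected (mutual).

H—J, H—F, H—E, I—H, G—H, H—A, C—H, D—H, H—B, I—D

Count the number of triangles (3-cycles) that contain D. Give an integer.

1

D's neighbors: H and I.
Neighbor pairs that are themselves tied: D–H–I. Each forms one triangle with D, for 1 in total.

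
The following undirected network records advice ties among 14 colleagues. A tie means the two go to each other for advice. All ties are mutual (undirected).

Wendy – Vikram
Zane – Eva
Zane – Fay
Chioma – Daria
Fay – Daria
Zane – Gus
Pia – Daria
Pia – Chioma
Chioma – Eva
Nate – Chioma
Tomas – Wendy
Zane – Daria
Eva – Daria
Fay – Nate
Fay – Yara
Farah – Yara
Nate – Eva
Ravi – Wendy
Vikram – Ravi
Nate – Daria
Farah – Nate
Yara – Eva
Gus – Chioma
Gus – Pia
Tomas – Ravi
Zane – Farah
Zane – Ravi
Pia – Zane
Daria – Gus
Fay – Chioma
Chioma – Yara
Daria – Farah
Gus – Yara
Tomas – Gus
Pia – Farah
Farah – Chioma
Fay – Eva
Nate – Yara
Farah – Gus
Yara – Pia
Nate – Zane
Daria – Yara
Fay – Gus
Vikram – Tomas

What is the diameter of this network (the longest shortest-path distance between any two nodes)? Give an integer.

Eccentricity of each node (its greatest distance to any other): Chioma:3, Daria:3, Eva:3, Farah:3, Fay:3, Gus:2, Nate:3, Pia:3, Ravi:3, Tomas:3, Vikram:3, Wendy:3, Yara:3, Zane:2.
The maximum eccentricity is 3, realized for instance by the pair Wendy–Farah via Wendy – Ravi – Zane – Farah. So the diameter is 3.

3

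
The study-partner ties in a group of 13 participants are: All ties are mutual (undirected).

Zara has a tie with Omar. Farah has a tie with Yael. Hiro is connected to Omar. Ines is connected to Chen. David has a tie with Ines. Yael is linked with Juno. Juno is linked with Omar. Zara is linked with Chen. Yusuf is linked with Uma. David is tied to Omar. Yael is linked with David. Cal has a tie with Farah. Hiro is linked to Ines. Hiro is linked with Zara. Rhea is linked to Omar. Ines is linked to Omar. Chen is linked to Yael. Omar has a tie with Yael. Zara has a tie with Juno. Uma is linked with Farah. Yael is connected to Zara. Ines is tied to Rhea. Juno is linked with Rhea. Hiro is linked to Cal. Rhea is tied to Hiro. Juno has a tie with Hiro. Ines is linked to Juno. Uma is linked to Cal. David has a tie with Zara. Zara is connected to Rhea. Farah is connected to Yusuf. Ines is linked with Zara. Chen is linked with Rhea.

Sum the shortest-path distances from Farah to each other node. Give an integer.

Distances from Farah: Cal:1, Chen:2, David:2, Hiro:2, Ines:3, Juno:2, Omar:2, Rhea:3, Uma:1, Yael:1, Yusuf:1, Zara:2.
Sum = 1 + 2 + 2 + 2 + 3 + 2 + 2 + 3 + 1 + 1 + 1 + 2 = 22.

22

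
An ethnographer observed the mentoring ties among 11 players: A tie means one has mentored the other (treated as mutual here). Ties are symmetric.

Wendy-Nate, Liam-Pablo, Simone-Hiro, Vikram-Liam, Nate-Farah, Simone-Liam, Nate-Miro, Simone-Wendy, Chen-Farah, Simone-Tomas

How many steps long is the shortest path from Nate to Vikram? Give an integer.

4

One shortest route is Nate – Wendy – Simone – Liam – Vikram, which uses 4 edges, and at distance 3 from Nate we only reach {Hiro, Liam, Tomas}, which does not include Vikram. So d(Nate,Vikram) = 4.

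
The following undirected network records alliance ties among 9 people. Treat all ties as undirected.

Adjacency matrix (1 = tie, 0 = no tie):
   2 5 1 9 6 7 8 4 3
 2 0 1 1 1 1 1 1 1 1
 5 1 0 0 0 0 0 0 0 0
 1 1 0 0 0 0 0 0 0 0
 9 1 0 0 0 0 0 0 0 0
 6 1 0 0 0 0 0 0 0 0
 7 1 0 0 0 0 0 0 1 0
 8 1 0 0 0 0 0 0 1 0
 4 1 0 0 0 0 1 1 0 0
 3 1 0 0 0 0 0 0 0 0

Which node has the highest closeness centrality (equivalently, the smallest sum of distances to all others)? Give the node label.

2

Farness (sum of distances to all others) for each node — 1:15, 2:8, 3:15, 4:13, 5:15, 6:15, 7:14, 8:14, 9:15.
The smallest farness is 8, for 2, so 2 has the highest closeness.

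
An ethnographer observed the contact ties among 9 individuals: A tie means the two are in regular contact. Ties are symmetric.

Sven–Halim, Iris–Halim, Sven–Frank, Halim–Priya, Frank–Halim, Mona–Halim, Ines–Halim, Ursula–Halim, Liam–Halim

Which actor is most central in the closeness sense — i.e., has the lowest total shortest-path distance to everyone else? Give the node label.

Farness (sum of distances to all others) for each node — Frank:14, Halim:8, Ines:15, Iris:15, Liam:15, Mona:15, Priya:15, Sven:14, Ursula:15.
The smallest farness is 8, for Halim, so Halim has the highest closeness.

Halim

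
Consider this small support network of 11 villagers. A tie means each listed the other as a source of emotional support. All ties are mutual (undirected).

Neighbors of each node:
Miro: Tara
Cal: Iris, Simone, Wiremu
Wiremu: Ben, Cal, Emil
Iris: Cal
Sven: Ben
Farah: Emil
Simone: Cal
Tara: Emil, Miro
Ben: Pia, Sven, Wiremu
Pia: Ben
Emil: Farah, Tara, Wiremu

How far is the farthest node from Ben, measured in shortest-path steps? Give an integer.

Distances from Ben: Cal:2, Emil:2, Farah:3, Iris:3, Miro:4, Pia:1, Simone:3, Sven:1, Tara:3, Wiremu:1.
The largest is 4 (to Miro), so the eccentricity of Ben is 4.

4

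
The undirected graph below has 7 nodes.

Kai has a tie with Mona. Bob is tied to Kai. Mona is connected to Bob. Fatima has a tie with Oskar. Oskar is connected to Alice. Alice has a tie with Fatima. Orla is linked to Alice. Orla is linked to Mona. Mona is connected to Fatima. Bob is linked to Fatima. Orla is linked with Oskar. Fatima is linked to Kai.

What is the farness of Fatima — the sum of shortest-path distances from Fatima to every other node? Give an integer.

Distances from Fatima: Alice:1, Bob:1, Kai:1, Mona:1, Orla:2, Oskar:1.
Sum = 1 + 1 + 1 + 1 + 2 + 1 = 7.

7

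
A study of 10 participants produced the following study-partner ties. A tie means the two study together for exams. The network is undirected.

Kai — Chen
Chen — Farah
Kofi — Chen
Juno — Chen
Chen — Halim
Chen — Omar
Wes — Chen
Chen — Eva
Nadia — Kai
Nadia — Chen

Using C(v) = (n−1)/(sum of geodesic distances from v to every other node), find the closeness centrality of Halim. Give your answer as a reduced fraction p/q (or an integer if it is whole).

9/17

Distances from Halim: Chen:1, Eva:2, Farah:2, Juno:2, Kai:2, Kofi:2, Nadia:2, Omar:2, Wes:2. Sum = 17.
n = 10, so closeness = 9/17.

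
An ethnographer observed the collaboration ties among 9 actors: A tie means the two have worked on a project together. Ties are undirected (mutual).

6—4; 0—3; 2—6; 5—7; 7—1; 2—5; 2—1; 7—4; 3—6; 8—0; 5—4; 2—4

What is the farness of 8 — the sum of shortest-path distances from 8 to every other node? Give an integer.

29

Distances from 8: 0:1, 1:5, 2:4, 3:2, 4:4, 5:5, 6:3, 7:5.
Sum = 1 + 5 + 4 + 2 + 4 + 5 + 3 + 5 = 29.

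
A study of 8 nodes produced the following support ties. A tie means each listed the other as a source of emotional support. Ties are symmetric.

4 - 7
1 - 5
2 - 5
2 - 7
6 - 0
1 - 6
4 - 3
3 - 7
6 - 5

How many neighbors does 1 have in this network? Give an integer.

1 is directly tied to 5 and 6. That is 2 neighbors, so the degree of 1 is 2.

2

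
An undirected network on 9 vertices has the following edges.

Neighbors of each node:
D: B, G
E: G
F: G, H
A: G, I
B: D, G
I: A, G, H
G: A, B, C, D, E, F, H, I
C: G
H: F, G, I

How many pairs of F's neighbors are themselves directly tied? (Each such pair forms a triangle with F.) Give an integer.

1

F's neighbors: G and H.
Neighbor pairs that are themselves tied: F–G–H. Each forms one triangle with F, for 1 in total.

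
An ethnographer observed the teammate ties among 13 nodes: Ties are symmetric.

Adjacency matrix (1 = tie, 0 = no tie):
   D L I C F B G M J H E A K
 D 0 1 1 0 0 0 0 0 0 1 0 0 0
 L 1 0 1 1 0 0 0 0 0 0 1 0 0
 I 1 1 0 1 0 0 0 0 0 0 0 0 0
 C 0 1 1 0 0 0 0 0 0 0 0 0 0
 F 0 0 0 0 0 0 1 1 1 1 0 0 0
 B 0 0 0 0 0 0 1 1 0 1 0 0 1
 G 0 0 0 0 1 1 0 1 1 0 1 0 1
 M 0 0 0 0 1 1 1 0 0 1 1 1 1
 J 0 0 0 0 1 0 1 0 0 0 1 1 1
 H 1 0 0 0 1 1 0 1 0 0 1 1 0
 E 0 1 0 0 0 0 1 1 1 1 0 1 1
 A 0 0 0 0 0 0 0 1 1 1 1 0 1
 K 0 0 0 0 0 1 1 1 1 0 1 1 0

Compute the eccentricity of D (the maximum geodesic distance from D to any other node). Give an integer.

3

Distances from D: A:2, B:2, C:2, E:2, F:2, G:3, H:1, I:1, J:3, K:3, L:1, M:2.
The largest is 3 (to G, J, and K), so the eccentricity of D is 3.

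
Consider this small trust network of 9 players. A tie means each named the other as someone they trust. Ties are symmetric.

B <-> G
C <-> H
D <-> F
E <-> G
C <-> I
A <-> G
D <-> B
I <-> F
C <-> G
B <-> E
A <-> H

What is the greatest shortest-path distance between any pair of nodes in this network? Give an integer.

4

Eccentricity of each node (its greatest distance to any other): A:4, B:3, C:3, D:4, E:3, F:4, G:3, H:4, I:3.
The maximum eccentricity is 4, realized for instance by the pair H–D via H – C – G – B – D. So the diameter is 4.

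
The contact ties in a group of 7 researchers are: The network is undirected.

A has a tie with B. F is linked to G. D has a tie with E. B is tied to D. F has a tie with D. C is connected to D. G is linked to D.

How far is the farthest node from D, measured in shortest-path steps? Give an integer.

2

Distances from D: A:2, B:1, C:1, E:1, F:1, G:1.
The largest is 2 (to A), so the eccentricity of D is 2.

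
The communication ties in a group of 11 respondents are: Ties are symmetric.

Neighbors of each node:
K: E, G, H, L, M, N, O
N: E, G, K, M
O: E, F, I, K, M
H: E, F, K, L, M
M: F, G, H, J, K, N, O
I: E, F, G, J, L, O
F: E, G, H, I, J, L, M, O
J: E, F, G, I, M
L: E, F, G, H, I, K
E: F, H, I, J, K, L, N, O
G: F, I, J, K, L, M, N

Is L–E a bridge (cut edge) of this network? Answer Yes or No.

No

Even without that edge, L still reaches E via L – H – E, so the network stays connected. Not a bridge.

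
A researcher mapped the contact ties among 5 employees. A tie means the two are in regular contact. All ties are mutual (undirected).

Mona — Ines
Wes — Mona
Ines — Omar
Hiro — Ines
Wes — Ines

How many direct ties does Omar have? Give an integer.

1

Omar is directly tied to Ines. That is 1 neighbor, so the degree of Omar is 1.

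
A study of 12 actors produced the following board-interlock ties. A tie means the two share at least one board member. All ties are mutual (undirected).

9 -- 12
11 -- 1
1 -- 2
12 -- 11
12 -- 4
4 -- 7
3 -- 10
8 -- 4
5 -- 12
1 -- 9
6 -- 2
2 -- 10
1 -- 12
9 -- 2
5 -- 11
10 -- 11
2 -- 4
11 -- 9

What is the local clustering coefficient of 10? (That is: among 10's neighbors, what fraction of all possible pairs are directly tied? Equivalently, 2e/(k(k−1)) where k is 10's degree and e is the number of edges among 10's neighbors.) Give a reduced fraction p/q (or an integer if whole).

0

10's neighbors: 2, 3, and 11 (k = 3).
Possible neighbor pairs: C(3,2) = 3. Edges among them: none → e = 0.
Clustering(10) = 0/3 = 0.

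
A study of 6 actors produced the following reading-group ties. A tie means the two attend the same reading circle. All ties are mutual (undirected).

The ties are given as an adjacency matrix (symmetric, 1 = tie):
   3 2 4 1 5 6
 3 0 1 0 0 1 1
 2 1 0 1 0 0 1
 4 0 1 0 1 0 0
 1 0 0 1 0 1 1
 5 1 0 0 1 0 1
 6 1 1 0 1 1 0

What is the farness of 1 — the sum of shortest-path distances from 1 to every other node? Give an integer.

7

Distances from 1: 2:2, 3:2, 4:1, 5:1, 6:1.
Sum = 2 + 2 + 1 + 1 + 1 = 7.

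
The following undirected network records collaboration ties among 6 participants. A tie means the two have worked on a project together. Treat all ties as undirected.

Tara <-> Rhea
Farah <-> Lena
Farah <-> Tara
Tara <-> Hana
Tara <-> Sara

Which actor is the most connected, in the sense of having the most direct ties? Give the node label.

Tara

Degrees — Farah:2, Hana:1, Lena:1, Rhea:1, Sara:1, Tara:4.
The maximum is 4, attained only by Tara.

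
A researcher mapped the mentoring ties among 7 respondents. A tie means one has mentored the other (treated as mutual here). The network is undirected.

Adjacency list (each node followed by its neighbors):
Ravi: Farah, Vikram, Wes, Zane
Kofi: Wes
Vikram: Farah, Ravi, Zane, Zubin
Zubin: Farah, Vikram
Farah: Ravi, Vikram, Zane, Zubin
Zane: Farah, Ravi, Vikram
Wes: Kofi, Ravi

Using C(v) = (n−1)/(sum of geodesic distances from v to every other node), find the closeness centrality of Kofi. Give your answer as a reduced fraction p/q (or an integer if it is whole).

Distances from Kofi: Farah:3, Ravi:2, Vikram:3, Wes:1, Zane:3, Zubin:4. Sum = 16.
n = 7, so closeness = 6/16 = 3/8.

3/8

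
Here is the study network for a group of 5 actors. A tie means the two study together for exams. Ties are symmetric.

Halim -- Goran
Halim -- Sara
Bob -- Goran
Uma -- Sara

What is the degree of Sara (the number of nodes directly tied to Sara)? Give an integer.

Sara is directly tied to Halim and Uma. That is 2 neighbors, so the degree of Sara is 2.

2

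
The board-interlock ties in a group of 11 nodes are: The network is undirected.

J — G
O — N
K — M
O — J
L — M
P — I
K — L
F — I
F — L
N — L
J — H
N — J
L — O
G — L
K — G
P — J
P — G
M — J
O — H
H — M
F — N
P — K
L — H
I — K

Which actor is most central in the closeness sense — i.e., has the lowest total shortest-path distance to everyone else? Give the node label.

Farness (sum of distances to all others) for each node — F:17, G:16, H:17, I:19, J:14, K:15, L:13, M:16, N:16, O:17, P:16.
The smallest farness is 13, for L, so L has the highest closeness.

L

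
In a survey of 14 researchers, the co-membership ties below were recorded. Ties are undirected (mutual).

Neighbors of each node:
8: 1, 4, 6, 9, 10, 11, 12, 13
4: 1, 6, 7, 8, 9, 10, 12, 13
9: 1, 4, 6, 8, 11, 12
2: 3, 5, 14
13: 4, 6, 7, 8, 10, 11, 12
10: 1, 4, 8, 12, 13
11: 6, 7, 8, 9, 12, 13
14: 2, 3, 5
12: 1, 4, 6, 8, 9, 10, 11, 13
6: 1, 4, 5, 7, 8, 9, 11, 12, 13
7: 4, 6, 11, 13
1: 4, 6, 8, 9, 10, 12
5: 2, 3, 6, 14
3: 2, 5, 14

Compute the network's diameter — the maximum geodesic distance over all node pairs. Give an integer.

Eccentricity of each node (its greatest distance to any other): 1:3, 2:4, 3:4, 4:3, 5:3, 6:2, 7:3, 8:3, 9:3, 10:4, 11:3, 12:3, 13:3, 14:4.
The maximum eccentricity is 4, realized for instance by the pair 10–2 via 10 – 12 – 6 – 5 – 2. So the diameter is 4.

4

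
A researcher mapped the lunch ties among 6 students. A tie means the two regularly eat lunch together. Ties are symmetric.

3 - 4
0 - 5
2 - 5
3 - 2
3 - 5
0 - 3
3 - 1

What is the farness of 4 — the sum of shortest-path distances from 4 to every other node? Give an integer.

Distances from 4: 0:2, 1:2, 2:2, 3:1, 5:2.
Sum = 2 + 2 + 2 + 1 + 2 = 9.

9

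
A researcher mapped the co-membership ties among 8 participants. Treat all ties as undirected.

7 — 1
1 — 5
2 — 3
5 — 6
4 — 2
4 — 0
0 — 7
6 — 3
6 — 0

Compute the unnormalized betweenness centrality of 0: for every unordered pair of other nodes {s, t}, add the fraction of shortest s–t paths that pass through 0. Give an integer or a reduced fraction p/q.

15/2

Pairs whose geodesics pass through 0 — 2–1: 1/2; 2–7: 1; 3–7: 1; 6–7: 1; 6–4: 1; 5–4: 1; 1–4: 1; 7–4: 1.
All other pairs contribute 0.
Summing the contributions gives betweenness(0) = 15/2.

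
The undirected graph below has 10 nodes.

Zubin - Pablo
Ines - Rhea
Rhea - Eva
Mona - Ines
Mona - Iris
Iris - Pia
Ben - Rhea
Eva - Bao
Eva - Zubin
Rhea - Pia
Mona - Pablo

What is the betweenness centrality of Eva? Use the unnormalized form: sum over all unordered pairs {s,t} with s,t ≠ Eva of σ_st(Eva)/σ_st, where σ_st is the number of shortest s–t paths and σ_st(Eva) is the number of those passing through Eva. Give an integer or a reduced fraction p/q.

Pairs whose geodesics pass through Eva — Bao–Zubin: 1; Bao–Mona: 2/2; Bao–Iris: 1; Bao–Pablo: 1; Bao–Ines: 1; Bao–Rhea: 1; Bao–Ben: 1; Bao–Pia: 1; Zubin–Ines: 1/2; Zubin–Rhea: 1; Zubin–Ben: 1; Zubin–Pia: 1; Pablo–Rhea: 1/2; Pablo–Ben: 1/2.
All other pairs contribute 0.
Summing the contributions gives betweenness(Eva) = 25/2.

25/2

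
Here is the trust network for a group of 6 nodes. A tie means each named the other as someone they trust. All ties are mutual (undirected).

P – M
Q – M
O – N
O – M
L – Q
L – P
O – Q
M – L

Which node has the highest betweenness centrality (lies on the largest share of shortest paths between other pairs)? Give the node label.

O

Unnormalized betweenness of each node: L:1/2, M:7/2, N:0, O:4, P:0, Q:1.
O has the largest value, 4, making it the main broker — the node through which the most shortest paths run.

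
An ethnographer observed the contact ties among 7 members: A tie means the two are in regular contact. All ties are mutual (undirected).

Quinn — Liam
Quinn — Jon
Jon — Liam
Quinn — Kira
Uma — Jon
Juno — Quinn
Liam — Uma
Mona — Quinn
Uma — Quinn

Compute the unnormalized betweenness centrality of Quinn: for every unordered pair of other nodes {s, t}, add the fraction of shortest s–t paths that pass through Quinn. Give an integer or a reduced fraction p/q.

Pairs whose geodesics pass through Quinn — Mona–Jon: 1; Mona–Kira: 1; Mona–Juno: 1; Mona–Liam: 1; Mona–Uma: 1; Jon–Kira: 1; Jon–Juno: 1; Kira–Juno: 1; Kira–Liam: 1; Kira–Uma: 1; Juno–Liam: 1; Juno–Uma: 1.
All other pairs contribute 0.
Summing the contributions gives betweenness(Quinn) = 12.

12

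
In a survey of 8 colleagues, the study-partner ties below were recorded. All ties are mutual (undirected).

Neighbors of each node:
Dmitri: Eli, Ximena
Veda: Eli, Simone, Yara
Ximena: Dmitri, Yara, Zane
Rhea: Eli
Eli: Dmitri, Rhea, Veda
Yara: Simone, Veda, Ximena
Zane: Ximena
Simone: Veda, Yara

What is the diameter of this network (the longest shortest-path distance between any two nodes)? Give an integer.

4

Eccentricity of each node (its greatest distance to any other): Dmitri:3, Eli:3, Rhea:4, Simone:3, Veda:3, Ximena:3, Yara:3, Zane:4.
The maximum eccentricity is 4, realized for instance by the pair Rhea–Zane via Rhea – Eli – Dmitri – Ximena – Zane. So the diameter is 4.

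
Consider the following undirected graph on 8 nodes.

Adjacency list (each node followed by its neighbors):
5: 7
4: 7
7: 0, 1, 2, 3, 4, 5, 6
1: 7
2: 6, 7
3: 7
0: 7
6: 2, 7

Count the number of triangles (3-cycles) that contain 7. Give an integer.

7's neighbors: 0, 1, 2, 3, 4, 5, and 6.
Neighbor pairs that are themselves tied: 7–2–6. Each forms one triangle with 7, for 1 in total.

1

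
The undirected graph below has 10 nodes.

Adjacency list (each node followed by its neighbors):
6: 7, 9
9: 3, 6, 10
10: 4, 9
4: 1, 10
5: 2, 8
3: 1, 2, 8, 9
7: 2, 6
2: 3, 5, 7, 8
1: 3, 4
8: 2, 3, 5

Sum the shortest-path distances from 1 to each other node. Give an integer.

Distances from 1: 2:2, 3:1, 4:1, 5:3, 6:3, 7:3, 8:2, 9:2, 10:2.
Sum = 2 + 1 + 1 + 3 + 3 + 3 + 2 + 2 + 2 = 19.

19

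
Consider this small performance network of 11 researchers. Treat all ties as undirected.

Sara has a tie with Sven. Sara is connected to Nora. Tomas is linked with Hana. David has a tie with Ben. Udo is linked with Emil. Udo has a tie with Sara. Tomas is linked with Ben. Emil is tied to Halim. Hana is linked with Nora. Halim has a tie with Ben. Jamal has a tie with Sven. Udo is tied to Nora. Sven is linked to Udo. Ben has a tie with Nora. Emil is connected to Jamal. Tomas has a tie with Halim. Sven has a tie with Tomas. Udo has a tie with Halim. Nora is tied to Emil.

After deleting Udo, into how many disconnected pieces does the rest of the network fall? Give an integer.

Udo's neighbors (Emil, Halim, Nora, Sara, and Sven) remain reachable from one another through other ties, so the rest of the network stays in one piece.

1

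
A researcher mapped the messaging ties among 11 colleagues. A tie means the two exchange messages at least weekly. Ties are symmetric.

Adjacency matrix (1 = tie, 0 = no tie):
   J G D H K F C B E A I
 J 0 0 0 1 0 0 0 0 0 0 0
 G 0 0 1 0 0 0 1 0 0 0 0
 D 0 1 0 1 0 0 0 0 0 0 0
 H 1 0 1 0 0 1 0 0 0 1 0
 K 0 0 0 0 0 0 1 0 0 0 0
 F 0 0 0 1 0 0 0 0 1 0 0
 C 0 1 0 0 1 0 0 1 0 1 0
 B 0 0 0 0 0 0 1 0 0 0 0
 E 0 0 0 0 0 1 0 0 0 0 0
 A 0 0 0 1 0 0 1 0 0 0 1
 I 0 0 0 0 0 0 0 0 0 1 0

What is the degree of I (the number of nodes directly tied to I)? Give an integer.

1

I is directly tied to A. That is 1 neighbor, so the degree of I is 1.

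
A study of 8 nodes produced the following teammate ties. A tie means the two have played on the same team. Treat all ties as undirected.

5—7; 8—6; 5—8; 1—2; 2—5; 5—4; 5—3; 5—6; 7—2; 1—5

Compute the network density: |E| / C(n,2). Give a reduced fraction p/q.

There are 10 edges and 8 nodes, so the maximum possible is C(8,2) = 28.
Density = 10/28 = 5/14.

5/14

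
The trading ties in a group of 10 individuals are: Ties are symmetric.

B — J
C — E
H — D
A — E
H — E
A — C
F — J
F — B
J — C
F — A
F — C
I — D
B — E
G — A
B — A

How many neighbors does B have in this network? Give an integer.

B is directly tied to A, E, F, and J. That is 4 neighbors, so the degree of B is 4.

4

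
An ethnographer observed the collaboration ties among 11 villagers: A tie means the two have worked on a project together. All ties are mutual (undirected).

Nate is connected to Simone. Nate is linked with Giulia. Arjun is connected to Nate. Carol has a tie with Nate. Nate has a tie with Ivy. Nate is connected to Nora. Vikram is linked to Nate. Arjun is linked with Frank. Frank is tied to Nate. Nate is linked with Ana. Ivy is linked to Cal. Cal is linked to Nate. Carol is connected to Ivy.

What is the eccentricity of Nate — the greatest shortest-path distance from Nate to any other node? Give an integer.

Distances from Nate: Ana:1, Arjun:1, Cal:1, Carol:1, Frank:1, Giulia:1, Ivy:1, Nora:1, Simone:1, Vikram:1.
The largest is 1 (to Nora, Arjun, Vikram, Giulia, Frank, Ana, Carol, Cal, Ivy, and Simone), so the eccentricity of Nate is 1.

1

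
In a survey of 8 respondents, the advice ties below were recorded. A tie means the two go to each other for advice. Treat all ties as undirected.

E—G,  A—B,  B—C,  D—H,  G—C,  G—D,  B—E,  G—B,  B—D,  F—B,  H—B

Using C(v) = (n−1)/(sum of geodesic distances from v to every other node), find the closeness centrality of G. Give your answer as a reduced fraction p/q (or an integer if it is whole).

7/10

Distances from G: A:2, B:1, C:1, D:1, E:1, F:2, H:2. Sum = 10.
n = 8, so closeness = 7/10.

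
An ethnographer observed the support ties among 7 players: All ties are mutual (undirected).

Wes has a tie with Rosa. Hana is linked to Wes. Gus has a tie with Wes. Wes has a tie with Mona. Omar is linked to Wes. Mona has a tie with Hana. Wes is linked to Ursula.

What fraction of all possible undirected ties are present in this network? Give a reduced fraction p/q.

1/3

There are 7 edges and 7 nodes, so the maximum possible is C(7,2) = 21.
Density = 7/21 = 1/3.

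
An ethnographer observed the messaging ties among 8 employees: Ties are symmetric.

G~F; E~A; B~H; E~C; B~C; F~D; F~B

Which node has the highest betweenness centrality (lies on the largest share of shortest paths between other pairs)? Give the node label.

B

Unnormalized betweenness of each node: A:0, B:15, C:10, D:0, E:6, F:11, G:0, H:0.
B has the largest value, 15, making it the main broker — the node through which the most shortest paths run.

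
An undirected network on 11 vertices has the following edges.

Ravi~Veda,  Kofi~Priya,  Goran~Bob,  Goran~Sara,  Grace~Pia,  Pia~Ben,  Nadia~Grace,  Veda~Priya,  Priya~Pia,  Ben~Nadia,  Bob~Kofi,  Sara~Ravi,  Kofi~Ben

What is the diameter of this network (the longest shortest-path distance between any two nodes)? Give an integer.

Eccentricity of each node (its greatest distance to any other): Ben:4, Bob:4, Goran:5, Grace:5, Kofi:3, Nadia:5, Pia:4, Priya:3, Ravi:5, Sara:5, Veda:4.
The maximum eccentricity is 5, realized for instance by the pair Grace–Goran via Grace – Pia – Priya – Kofi – Bob – Goran. So the diameter is 5.

5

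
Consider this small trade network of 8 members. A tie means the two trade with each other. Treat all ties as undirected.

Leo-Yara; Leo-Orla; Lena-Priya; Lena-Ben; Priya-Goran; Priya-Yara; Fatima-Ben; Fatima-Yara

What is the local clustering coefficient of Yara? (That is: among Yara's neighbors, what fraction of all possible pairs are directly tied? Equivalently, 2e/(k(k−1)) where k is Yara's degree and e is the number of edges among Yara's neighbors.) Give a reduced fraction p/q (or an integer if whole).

0

Yara's neighbors: Fatima, Leo, and Priya (k = 3).
Possible neighbor pairs: C(3,2) = 3. Edges among them: none → e = 0.
Clustering(Yara) = 0/3 = 0.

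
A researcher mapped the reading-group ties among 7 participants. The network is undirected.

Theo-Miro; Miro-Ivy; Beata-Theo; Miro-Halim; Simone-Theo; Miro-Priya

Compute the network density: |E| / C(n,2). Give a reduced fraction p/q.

2/7

There are 6 edges and 7 nodes, so the maximum possible is C(7,2) = 21.
Density = 6/21 = 2/7.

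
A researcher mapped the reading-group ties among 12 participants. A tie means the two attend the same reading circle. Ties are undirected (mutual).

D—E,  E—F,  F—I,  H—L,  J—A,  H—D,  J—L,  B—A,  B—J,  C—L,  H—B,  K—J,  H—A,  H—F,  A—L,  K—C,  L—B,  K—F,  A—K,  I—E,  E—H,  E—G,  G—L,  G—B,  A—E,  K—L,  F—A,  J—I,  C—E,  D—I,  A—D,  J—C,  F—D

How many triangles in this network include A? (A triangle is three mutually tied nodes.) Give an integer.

14

A's neighbors: B, D, E, F, H, J, K, and L.
Neighbor pairs that are themselves tied: A–B–H; A–B–J; A–B–L; A–D–E; A–D–F; A–D–H; A–E–F; A–E–H; A–F–H; A–F–K; A–H–L; A–J–K; A–J–L; A–K–L. Each forms one triangle with A, for 14 in total.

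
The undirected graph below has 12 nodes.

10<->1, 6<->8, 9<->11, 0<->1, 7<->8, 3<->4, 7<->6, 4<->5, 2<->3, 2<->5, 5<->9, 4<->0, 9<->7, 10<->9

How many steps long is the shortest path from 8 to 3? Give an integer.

5

One shortest route is 8 – 7 – 9 – 5 – 2 – 3, which uses 5 edges, and at distance 4 from 8 we only reach {1, 2, 4}, which does not include 3. So d(8,3) = 5.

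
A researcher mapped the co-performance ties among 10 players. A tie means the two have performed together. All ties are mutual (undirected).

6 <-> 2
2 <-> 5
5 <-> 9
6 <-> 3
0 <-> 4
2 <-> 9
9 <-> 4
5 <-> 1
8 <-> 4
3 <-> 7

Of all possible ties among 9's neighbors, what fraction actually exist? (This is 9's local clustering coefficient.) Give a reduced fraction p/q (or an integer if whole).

9's neighbors: 2, 4, and 5 (k = 3).
Possible neighbor pairs: C(3,2) = 3. Edges among them: 2–5 → e = 1.
Clustering(9) = 1/3.

1/3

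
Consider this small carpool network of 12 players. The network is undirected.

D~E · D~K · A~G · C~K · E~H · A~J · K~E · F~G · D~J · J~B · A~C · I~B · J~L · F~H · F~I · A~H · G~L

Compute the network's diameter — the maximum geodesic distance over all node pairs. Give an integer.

4

Eccentricity of each node (its greatest distance to any other): A:3, B:3, C:4, D:3, E:3, F:3, G:3, H:3, I:4, J:3, K:4, L:3.
The maximum eccentricity is 4, realized for instance by the pair K–I via K – D – J – B – I. So the diameter is 4.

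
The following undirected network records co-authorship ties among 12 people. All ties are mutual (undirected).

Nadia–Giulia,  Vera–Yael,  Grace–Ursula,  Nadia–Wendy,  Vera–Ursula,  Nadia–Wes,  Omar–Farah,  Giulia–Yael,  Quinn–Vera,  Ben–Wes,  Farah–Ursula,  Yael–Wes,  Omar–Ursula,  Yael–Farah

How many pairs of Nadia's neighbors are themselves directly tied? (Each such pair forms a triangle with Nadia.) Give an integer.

Nadia's neighbors are Giulia, Wendy, and Wes, but none of them are tied to each other, so no triangle contains Nadia.

0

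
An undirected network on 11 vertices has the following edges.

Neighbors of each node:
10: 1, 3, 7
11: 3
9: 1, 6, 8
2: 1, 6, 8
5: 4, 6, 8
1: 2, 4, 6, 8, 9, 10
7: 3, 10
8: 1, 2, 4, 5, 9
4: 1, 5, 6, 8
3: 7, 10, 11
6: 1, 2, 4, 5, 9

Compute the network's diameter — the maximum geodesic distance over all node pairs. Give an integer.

5

Eccentricity of each node (its greatest distance to any other): 1:3, 2:4, 3:4, 4:4, 5:5, 6:4, 7:4, 8:4, 9:4, 10:3, 11:5.
The maximum eccentricity is 5, realized for instance by the pair 11–5 via 11 – 3 – 10 – 1 – 4 – 5. So the diameter is 5.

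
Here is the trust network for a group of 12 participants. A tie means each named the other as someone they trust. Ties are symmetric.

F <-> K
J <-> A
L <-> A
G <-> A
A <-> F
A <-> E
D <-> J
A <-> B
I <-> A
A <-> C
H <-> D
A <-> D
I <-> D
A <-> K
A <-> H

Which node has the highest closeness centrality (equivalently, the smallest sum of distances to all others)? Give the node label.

A

Farness (sum of distances to all others) for each node — A:11, B:21, C:21, D:18, E:21, F:20, G:21, H:20, I:20, J:20, K:20, L:21.
The smallest farness is 11, for A, so A has the highest closeness.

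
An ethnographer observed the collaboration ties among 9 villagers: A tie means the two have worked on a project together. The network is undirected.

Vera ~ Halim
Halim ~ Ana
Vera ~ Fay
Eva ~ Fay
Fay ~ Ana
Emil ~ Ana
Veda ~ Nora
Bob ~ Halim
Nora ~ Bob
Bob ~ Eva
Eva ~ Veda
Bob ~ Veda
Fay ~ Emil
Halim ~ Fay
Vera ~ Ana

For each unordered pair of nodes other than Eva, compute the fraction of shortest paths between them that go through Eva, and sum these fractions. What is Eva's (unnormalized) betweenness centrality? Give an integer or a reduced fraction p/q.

Pairs whose geodesics pass through Eva — Bob–Fay: 1/2; Bob–Emil: 1/3; Veda–Fay: 1; Veda–Ana: 1/2; Veda–Vera: 1/2; Veda–Emil: 1; Nora–Fay: 2/3; Nora–Emil: 2/4.
All other pairs contribute 0.
Summing the contributions gives betweenness(Eva) = 5.

5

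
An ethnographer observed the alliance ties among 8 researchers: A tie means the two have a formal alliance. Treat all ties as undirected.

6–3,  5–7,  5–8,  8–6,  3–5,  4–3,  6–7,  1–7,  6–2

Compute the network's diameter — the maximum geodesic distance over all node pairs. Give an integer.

4

Eccentricity of each node (its greatest distance to any other): 1:4, 2:3, 3:3, 4:4, 5:3, 6:2, 7:3, 8:3.
The maximum eccentricity is 4, realized for instance by the pair 1–4 via 1 – 7 – 5 – 3 – 4. So the diameter is 4.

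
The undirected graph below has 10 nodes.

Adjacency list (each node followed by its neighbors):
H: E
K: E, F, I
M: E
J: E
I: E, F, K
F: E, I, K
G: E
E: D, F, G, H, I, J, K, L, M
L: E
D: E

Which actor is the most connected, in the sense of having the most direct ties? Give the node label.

Degrees — D:1, E:9, F:3, G:1, H:1, I:3, J:1, K:3, L:1, M:1.
The maximum is 9, attained only by E.

E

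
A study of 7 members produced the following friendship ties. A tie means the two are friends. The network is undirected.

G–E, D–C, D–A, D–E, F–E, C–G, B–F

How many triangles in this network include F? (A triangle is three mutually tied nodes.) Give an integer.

0

F's neighbors are B and E, but none of them are tied to each other, so no triangle contains F.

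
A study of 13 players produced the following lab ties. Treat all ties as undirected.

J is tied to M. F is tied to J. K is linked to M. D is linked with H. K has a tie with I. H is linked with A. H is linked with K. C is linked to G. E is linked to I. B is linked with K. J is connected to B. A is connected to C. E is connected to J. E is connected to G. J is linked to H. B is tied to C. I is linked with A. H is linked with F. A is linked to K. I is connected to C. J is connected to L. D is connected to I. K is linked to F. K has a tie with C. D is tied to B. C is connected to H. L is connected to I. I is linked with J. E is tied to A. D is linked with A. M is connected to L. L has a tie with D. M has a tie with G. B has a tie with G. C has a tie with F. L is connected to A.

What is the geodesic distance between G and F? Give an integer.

One shortest route is G – C – F, which uses 2 edges, and G and F are not directly tied, so nothing shorter exists. So d(G,F) = 2.

2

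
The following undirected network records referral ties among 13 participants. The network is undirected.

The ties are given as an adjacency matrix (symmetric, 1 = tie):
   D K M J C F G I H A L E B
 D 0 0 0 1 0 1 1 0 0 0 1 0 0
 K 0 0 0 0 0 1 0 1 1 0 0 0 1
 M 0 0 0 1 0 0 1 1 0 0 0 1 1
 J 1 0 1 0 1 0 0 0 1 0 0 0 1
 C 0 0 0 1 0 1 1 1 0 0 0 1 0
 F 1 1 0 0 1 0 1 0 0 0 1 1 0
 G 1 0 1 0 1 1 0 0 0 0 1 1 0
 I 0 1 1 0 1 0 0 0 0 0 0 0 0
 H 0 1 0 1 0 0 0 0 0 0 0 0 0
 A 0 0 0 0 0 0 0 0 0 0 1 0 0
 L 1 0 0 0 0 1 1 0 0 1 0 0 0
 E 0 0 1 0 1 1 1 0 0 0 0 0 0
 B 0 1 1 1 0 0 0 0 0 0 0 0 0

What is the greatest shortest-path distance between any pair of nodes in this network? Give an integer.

4

Eccentricity of each node (its greatest distance to any other): A:4, B:4, C:3, D:3, E:3, F:2, G:3, H:4, I:4, J:3, K:3, L:3, M:3.
The maximum eccentricity is 4, realized for instance by the pair I–A via I – K – F – L – A. So the diameter is 4.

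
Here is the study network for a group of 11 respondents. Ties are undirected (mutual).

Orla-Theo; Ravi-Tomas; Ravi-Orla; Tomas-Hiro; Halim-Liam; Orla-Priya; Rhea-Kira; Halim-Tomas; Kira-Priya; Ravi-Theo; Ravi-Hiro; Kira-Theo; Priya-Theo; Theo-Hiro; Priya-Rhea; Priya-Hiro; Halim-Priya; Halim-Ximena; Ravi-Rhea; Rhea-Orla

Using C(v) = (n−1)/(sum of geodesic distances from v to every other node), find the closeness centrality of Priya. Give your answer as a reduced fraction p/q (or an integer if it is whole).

Distances from Priya: Halim:1, Hiro:1, Kira:1, Liam:2, Orla:1, Ravi:2, Rhea:1, Theo:1, Tomas:2, Ximena:2. Sum = 14.
n = 11, so closeness = 10/14 = 5/7.

5/7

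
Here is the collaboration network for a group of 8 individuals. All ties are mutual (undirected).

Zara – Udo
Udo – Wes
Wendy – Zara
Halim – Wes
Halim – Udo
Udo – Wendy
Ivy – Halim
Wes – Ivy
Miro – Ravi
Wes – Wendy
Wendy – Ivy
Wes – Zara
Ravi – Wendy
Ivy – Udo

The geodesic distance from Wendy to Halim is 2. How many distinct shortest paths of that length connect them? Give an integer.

3

The shortest distance is 2. The length-2 paths are: Wendy–Ivy–Halim; Wendy–Udo–Halim; Wendy–Wes–Halim.
That gives 3 distinct shortest paths.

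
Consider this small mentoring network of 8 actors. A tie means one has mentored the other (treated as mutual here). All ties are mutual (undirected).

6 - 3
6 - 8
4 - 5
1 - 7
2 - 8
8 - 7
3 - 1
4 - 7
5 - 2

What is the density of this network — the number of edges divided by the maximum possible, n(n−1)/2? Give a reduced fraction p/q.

There are 9 edges and 8 nodes, so the maximum possible is C(8,2) = 28.
Density = 9/28.

9/28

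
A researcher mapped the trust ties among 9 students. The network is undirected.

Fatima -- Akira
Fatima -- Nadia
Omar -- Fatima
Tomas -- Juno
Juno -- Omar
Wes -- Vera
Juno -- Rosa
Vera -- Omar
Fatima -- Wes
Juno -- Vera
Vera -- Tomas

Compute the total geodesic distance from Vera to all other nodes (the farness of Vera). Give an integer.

Distances from Vera: Akira:3, Fatima:2, Juno:1, Nadia:3, Omar:1, Rosa:2, Tomas:1, Wes:1.
Sum = 3 + 2 + 1 + 3 + 1 + 2 + 1 + 1 = 14.

14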